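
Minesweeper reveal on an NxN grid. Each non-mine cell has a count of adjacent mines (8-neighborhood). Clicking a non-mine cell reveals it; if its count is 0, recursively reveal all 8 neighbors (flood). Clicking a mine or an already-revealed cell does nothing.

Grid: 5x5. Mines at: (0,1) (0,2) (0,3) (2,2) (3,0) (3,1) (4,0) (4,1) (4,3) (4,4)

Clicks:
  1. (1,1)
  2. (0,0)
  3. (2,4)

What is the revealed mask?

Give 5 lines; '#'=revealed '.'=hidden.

Click 1 (1,1) count=3: revealed 1 new [(1,1)] -> total=1
Click 2 (0,0) count=1: revealed 1 new [(0,0)] -> total=2
Click 3 (2,4) count=0: revealed 6 new [(1,3) (1,4) (2,3) (2,4) (3,3) (3,4)] -> total=8

Answer: #....
.#.##
...##
...##
.....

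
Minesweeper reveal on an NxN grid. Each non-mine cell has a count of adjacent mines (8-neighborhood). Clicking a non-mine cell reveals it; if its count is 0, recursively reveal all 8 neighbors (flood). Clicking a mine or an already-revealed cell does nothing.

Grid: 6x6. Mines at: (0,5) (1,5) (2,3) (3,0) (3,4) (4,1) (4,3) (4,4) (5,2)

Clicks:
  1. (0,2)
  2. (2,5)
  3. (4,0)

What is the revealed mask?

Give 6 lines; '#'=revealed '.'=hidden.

Click 1 (0,2) count=0: revealed 13 new [(0,0) (0,1) (0,2) (0,3) (0,4) (1,0) (1,1) (1,2) (1,3) (1,4) (2,0) (2,1) (2,2)] -> total=13
Click 2 (2,5) count=2: revealed 1 new [(2,5)] -> total=14
Click 3 (4,0) count=2: revealed 1 new [(4,0)] -> total=15

Answer: #####.
#####.
###..#
......
#.....
......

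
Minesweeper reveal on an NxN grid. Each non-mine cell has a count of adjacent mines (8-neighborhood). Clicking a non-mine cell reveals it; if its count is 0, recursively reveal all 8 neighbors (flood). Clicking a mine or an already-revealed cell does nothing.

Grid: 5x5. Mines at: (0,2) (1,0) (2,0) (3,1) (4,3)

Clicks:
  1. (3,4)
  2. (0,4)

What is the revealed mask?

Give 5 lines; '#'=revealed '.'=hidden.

Click 1 (3,4) count=1: revealed 1 new [(3,4)] -> total=1
Click 2 (0,4) count=0: revealed 10 new [(0,3) (0,4) (1,2) (1,3) (1,4) (2,2) (2,3) (2,4) (3,2) (3,3)] -> total=11

Answer: ...##
..###
..###
..###
.....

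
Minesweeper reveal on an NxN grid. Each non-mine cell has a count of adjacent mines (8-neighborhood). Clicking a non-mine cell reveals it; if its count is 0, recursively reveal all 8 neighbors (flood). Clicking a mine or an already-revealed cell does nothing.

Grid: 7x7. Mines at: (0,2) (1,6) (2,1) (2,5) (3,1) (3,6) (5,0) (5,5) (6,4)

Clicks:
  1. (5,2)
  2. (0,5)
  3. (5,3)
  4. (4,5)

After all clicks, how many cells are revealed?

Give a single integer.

Answer: 22

Derivation:
Click 1 (5,2) count=0: revealed 20 new [(1,2) (1,3) (1,4) (2,2) (2,3) (2,4) (3,2) (3,3) (3,4) (4,1) (4,2) (4,3) (4,4) (5,1) (5,2) (5,3) (5,4) (6,1) (6,2) (6,3)] -> total=20
Click 2 (0,5) count=1: revealed 1 new [(0,5)] -> total=21
Click 3 (5,3) count=1: revealed 0 new [(none)] -> total=21
Click 4 (4,5) count=2: revealed 1 new [(4,5)] -> total=22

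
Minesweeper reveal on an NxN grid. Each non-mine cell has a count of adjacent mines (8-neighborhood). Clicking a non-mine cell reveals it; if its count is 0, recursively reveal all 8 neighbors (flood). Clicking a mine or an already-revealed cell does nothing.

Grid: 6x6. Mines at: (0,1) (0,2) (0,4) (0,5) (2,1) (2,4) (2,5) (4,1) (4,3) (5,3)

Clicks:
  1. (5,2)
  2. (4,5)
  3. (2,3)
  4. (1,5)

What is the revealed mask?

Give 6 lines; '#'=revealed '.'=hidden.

Answer: ......
.....#
...#..
....##
....##
..#.##

Derivation:
Click 1 (5,2) count=3: revealed 1 new [(5,2)] -> total=1
Click 2 (4,5) count=0: revealed 6 new [(3,4) (3,5) (4,4) (4,5) (5,4) (5,5)] -> total=7
Click 3 (2,3) count=1: revealed 1 new [(2,3)] -> total=8
Click 4 (1,5) count=4: revealed 1 new [(1,5)] -> total=9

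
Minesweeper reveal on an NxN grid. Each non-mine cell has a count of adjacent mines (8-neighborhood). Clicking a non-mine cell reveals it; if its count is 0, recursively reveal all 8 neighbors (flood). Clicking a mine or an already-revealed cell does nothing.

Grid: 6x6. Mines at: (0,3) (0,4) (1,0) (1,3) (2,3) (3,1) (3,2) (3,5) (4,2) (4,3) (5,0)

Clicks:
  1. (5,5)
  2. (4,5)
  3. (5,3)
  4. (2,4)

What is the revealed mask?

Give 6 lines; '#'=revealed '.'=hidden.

Answer: ......
......
....#.
......
....##
...###

Derivation:
Click 1 (5,5) count=0: revealed 4 new [(4,4) (4,5) (5,4) (5,5)] -> total=4
Click 2 (4,5) count=1: revealed 0 new [(none)] -> total=4
Click 3 (5,3) count=2: revealed 1 new [(5,3)] -> total=5
Click 4 (2,4) count=3: revealed 1 new [(2,4)] -> total=6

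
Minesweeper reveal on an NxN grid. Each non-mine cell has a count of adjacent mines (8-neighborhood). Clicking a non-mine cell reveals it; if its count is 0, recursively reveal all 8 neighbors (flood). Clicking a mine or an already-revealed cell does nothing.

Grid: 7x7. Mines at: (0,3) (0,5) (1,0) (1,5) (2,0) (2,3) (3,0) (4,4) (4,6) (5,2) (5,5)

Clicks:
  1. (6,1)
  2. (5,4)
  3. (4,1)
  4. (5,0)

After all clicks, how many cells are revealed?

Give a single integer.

Click 1 (6,1) count=1: revealed 1 new [(6,1)] -> total=1
Click 2 (5,4) count=2: revealed 1 new [(5,4)] -> total=2
Click 3 (4,1) count=2: revealed 1 new [(4,1)] -> total=3
Click 4 (5,0) count=0: revealed 4 new [(4,0) (5,0) (5,1) (6,0)] -> total=7

Answer: 7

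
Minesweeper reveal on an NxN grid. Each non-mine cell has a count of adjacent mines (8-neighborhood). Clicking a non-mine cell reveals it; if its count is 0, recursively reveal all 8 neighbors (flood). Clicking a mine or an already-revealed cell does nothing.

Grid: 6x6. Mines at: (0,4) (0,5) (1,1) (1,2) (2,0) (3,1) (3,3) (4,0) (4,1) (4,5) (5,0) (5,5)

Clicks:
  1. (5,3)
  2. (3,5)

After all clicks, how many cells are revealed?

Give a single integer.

Click 1 (5,3) count=0: revealed 6 new [(4,2) (4,3) (4,4) (5,2) (5,3) (5,4)] -> total=6
Click 2 (3,5) count=1: revealed 1 new [(3,5)] -> total=7

Answer: 7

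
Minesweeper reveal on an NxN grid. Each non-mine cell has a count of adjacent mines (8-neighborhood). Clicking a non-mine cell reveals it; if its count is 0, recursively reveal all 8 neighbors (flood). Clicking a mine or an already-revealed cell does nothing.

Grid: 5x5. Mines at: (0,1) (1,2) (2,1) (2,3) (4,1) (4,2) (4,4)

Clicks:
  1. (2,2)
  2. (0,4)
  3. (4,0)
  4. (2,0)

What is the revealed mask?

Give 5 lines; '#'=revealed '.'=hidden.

Click 1 (2,2) count=3: revealed 1 new [(2,2)] -> total=1
Click 2 (0,4) count=0: revealed 4 new [(0,3) (0,4) (1,3) (1,4)] -> total=5
Click 3 (4,0) count=1: revealed 1 new [(4,0)] -> total=6
Click 4 (2,0) count=1: revealed 1 new [(2,0)] -> total=7

Answer: ...##
...##
#.#..
.....
#....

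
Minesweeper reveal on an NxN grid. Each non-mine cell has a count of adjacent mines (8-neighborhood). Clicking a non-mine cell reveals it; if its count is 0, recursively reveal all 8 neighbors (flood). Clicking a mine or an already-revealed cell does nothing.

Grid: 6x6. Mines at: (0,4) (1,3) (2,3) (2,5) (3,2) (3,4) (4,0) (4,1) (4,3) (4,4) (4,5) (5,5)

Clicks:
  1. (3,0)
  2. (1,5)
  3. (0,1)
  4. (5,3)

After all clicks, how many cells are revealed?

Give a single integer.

Click 1 (3,0) count=2: revealed 1 new [(3,0)] -> total=1
Click 2 (1,5) count=2: revealed 1 new [(1,5)] -> total=2
Click 3 (0,1) count=0: revealed 10 new [(0,0) (0,1) (0,2) (1,0) (1,1) (1,2) (2,0) (2,1) (2,2) (3,1)] -> total=12
Click 4 (5,3) count=2: revealed 1 new [(5,3)] -> total=13

Answer: 13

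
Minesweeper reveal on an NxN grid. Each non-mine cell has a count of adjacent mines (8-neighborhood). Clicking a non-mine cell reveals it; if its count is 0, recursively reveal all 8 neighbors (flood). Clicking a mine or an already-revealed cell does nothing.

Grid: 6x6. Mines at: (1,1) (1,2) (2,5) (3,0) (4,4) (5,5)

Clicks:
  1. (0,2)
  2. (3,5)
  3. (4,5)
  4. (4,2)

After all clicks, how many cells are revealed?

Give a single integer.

Answer: 17

Derivation:
Click 1 (0,2) count=2: revealed 1 new [(0,2)] -> total=1
Click 2 (3,5) count=2: revealed 1 new [(3,5)] -> total=2
Click 3 (4,5) count=2: revealed 1 new [(4,5)] -> total=3
Click 4 (4,2) count=0: revealed 14 new [(2,1) (2,2) (2,3) (3,1) (3,2) (3,3) (4,0) (4,1) (4,2) (4,3) (5,0) (5,1) (5,2) (5,3)] -> total=17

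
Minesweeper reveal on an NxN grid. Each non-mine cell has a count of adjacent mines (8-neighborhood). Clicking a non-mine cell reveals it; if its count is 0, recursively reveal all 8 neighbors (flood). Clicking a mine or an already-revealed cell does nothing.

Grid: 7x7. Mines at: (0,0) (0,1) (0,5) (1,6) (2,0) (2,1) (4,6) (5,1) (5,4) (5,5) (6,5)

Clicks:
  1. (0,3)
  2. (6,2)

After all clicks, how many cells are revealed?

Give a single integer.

Answer: 20

Derivation:
Click 1 (0,3) count=0: revealed 19 new [(0,2) (0,3) (0,4) (1,2) (1,3) (1,4) (1,5) (2,2) (2,3) (2,4) (2,5) (3,2) (3,3) (3,4) (3,5) (4,2) (4,3) (4,4) (4,5)] -> total=19
Click 2 (6,2) count=1: revealed 1 new [(6,2)] -> total=20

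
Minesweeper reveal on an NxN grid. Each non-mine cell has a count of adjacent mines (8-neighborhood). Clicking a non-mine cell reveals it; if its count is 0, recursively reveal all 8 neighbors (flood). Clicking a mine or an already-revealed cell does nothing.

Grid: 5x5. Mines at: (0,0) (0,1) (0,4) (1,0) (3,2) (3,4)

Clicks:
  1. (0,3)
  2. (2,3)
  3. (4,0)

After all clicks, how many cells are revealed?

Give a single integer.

Click 1 (0,3) count=1: revealed 1 new [(0,3)] -> total=1
Click 2 (2,3) count=2: revealed 1 new [(2,3)] -> total=2
Click 3 (4,0) count=0: revealed 6 new [(2,0) (2,1) (3,0) (3,1) (4,0) (4,1)] -> total=8

Answer: 8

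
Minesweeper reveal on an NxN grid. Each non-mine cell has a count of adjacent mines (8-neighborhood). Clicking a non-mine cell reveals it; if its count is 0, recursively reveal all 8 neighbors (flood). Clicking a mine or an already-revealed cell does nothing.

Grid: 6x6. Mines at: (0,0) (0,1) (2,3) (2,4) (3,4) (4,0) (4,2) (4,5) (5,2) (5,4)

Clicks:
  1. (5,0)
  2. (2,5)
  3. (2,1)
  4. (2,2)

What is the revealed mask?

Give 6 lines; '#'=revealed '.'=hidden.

Click 1 (5,0) count=1: revealed 1 new [(5,0)] -> total=1
Click 2 (2,5) count=2: revealed 1 new [(2,5)] -> total=2
Click 3 (2,1) count=0: revealed 9 new [(1,0) (1,1) (1,2) (2,0) (2,1) (2,2) (3,0) (3,1) (3,2)] -> total=11
Click 4 (2,2) count=1: revealed 0 new [(none)] -> total=11

Answer: ......
###...
###..#
###...
......
#.....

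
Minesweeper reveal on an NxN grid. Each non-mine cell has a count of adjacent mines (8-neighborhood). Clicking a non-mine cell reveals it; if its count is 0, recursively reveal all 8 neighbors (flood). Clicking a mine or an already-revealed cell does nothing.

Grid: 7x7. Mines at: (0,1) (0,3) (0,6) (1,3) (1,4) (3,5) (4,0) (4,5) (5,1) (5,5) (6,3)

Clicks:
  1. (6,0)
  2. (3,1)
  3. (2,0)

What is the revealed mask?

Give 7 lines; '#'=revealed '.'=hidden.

Click 1 (6,0) count=1: revealed 1 new [(6,0)] -> total=1
Click 2 (3,1) count=1: revealed 1 new [(3,1)] -> total=2
Click 3 (2,0) count=0: revealed 19 new [(1,0) (1,1) (1,2) (2,0) (2,1) (2,2) (2,3) (2,4) (3,0) (3,2) (3,3) (3,4) (4,1) (4,2) (4,3) (4,4) (5,2) (5,3) (5,4)] -> total=21

Answer: .......
###....
#####..
#####..
.####..
..###..
#......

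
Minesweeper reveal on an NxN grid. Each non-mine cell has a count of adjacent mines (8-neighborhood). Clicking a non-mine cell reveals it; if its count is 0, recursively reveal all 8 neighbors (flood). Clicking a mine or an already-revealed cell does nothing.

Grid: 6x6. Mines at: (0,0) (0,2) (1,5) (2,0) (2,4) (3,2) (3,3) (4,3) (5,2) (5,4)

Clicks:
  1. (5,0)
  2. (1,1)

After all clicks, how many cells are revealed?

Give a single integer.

Click 1 (5,0) count=0: revealed 6 new [(3,0) (3,1) (4,0) (4,1) (5,0) (5,1)] -> total=6
Click 2 (1,1) count=3: revealed 1 new [(1,1)] -> total=7

Answer: 7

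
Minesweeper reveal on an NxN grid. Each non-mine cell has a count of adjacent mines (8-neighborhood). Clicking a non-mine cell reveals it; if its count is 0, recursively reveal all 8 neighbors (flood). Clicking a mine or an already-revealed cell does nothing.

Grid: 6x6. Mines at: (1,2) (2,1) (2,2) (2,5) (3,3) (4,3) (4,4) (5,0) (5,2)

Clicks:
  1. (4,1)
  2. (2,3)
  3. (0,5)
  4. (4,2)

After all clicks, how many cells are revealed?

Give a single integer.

Answer: 9

Derivation:
Click 1 (4,1) count=2: revealed 1 new [(4,1)] -> total=1
Click 2 (2,3) count=3: revealed 1 new [(2,3)] -> total=2
Click 3 (0,5) count=0: revealed 6 new [(0,3) (0,4) (0,5) (1,3) (1,4) (1,5)] -> total=8
Click 4 (4,2) count=3: revealed 1 new [(4,2)] -> total=9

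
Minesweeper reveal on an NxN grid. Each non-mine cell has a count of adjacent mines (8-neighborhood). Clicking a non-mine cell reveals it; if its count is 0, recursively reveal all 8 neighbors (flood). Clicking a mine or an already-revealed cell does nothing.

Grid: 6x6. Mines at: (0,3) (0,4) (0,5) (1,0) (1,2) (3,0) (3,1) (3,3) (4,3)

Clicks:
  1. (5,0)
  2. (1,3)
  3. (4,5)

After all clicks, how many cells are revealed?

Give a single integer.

Click 1 (5,0) count=0: revealed 6 new [(4,0) (4,1) (4,2) (5,0) (5,1) (5,2)] -> total=6
Click 2 (1,3) count=3: revealed 1 new [(1,3)] -> total=7
Click 3 (4,5) count=0: revealed 10 new [(1,4) (1,5) (2,4) (2,5) (3,4) (3,5) (4,4) (4,5) (5,4) (5,5)] -> total=17

Answer: 17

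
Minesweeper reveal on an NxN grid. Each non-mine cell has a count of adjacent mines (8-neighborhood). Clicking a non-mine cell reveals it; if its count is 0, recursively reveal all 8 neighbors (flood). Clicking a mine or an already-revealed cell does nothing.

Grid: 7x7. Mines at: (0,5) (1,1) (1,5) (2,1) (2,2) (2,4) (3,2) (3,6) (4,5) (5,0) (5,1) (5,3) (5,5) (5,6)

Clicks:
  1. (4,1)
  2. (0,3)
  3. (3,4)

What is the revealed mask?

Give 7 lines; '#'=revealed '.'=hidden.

Answer: ..###..
..###..
.......
....#..
.#.....
.......
.......

Derivation:
Click 1 (4,1) count=3: revealed 1 new [(4,1)] -> total=1
Click 2 (0,3) count=0: revealed 6 new [(0,2) (0,3) (0,4) (1,2) (1,3) (1,4)] -> total=7
Click 3 (3,4) count=2: revealed 1 new [(3,4)] -> total=8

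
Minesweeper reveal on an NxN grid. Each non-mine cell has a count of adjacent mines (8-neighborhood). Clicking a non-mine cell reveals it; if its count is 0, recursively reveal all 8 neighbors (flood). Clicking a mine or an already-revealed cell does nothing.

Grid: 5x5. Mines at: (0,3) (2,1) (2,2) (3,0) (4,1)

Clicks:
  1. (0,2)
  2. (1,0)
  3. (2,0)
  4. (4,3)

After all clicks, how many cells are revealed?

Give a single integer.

Click 1 (0,2) count=1: revealed 1 new [(0,2)] -> total=1
Click 2 (1,0) count=1: revealed 1 new [(1,0)] -> total=2
Click 3 (2,0) count=2: revealed 1 new [(2,0)] -> total=3
Click 4 (4,3) count=0: revealed 10 new [(1,3) (1,4) (2,3) (2,4) (3,2) (3,3) (3,4) (4,2) (4,3) (4,4)] -> total=13

Answer: 13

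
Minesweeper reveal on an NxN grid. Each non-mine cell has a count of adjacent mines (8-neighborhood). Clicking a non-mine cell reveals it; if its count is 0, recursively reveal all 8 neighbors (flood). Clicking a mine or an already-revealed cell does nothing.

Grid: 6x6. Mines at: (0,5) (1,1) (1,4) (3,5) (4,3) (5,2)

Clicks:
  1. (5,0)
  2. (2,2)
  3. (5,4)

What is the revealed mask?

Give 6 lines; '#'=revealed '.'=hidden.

Click 1 (5,0) count=0: revealed 11 new [(2,0) (2,1) (2,2) (3,0) (3,1) (3,2) (4,0) (4,1) (4,2) (5,0) (5,1)] -> total=11
Click 2 (2,2) count=1: revealed 0 new [(none)] -> total=11
Click 3 (5,4) count=1: revealed 1 new [(5,4)] -> total=12

Answer: ......
......
###...
###...
###...
##..#.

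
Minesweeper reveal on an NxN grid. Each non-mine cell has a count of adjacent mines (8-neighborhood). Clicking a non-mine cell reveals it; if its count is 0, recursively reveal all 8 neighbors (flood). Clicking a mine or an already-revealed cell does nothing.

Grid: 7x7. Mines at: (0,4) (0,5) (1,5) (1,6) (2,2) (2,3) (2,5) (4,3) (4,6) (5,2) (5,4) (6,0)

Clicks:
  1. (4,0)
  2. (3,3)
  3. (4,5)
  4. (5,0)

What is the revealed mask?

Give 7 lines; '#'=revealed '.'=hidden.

Click 1 (4,0) count=0: revealed 16 new [(0,0) (0,1) (0,2) (0,3) (1,0) (1,1) (1,2) (1,3) (2,0) (2,1) (3,0) (3,1) (4,0) (4,1) (5,0) (5,1)] -> total=16
Click 2 (3,3) count=3: revealed 1 new [(3,3)] -> total=17
Click 3 (4,5) count=2: revealed 1 new [(4,5)] -> total=18
Click 4 (5,0) count=1: revealed 0 new [(none)] -> total=18

Answer: ####...
####...
##.....
##.#...
##...#.
##.....
.......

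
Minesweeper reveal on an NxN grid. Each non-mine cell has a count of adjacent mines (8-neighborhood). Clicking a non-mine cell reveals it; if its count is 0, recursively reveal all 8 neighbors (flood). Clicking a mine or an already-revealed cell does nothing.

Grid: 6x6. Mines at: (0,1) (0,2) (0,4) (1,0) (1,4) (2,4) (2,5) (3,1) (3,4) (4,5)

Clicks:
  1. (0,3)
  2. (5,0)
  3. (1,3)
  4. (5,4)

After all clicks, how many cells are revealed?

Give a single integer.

Click 1 (0,3) count=3: revealed 1 new [(0,3)] -> total=1
Click 2 (5,0) count=0: revealed 10 new [(4,0) (4,1) (4,2) (4,3) (4,4) (5,0) (5,1) (5,2) (5,3) (5,4)] -> total=11
Click 3 (1,3) count=4: revealed 1 new [(1,3)] -> total=12
Click 4 (5,4) count=1: revealed 0 new [(none)] -> total=12

Answer: 12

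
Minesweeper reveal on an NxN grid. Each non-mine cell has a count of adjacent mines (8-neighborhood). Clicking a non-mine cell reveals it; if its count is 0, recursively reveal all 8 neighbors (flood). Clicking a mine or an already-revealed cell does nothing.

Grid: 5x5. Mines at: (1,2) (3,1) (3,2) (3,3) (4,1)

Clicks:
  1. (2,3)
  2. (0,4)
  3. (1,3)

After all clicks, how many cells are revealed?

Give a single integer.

Answer: 6

Derivation:
Click 1 (2,3) count=3: revealed 1 new [(2,3)] -> total=1
Click 2 (0,4) count=0: revealed 5 new [(0,3) (0,4) (1,3) (1,4) (2,4)] -> total=6
Click 3 (1,3) count=1: revealed 0 new [(none)] -> total=6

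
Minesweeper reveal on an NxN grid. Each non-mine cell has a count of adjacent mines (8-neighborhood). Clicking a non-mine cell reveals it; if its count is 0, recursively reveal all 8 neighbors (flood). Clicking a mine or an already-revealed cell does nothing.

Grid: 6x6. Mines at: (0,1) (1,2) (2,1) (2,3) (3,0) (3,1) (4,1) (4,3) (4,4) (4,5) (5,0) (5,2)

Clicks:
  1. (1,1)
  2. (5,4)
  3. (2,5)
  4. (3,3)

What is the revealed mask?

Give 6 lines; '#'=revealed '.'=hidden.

Click 1 (1,1) count=3: revealed 1 new [(1,1)] -> total=1
Click 2 (5,4) count=3: revealed 1 new [(5,4)] -> total=2
Click 3 (2,5) count=0: revealed 10 new [(0,3) (0,4) (0,5) (1,3) (1,4) (1,5) (2,4) (2,5) (3,4) (3,5)] -> total=12
Click 4 (3,3) count=3: revealed 1 new [(3,3)] -> total=13

Answer: ...###
.#.###
....##
...###
......
....#.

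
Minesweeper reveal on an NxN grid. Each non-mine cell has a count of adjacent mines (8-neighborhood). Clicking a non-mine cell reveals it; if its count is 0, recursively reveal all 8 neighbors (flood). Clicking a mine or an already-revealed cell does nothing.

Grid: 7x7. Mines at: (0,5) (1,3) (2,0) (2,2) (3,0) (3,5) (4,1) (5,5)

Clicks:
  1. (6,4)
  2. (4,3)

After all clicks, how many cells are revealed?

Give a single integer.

Click 1 (6,4) count=1: revealed 1 new [(6,4)] -> total=1
Click 2 (4,3) count=0: revealed 15 new [(3,2) (3,3) (3,4) (4,2) (4,3) (4,4) (5,0) (5,1) (5,2) (5,3) (5,4) (6,0) (6,1) (6,2) (6,3)] -> total=16

Answer: 16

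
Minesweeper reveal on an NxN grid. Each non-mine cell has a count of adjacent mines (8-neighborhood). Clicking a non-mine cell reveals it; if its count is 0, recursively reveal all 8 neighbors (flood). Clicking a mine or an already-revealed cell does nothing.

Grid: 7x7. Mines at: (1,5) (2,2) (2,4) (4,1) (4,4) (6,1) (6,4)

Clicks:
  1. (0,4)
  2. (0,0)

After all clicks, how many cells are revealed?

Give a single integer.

Click 1 (0,4) count=1: revealed 1 new [(0,4)] -> total=1
Click 2 (0,0) count=0: revealed 13 new [(0,0) (0,1) (0,2) (0,3) (1,0) (1,1) (1,2) (1,3) (1,4) (2,0) (2,1) (3,0) (3,1)] -> total=14

Answer: 14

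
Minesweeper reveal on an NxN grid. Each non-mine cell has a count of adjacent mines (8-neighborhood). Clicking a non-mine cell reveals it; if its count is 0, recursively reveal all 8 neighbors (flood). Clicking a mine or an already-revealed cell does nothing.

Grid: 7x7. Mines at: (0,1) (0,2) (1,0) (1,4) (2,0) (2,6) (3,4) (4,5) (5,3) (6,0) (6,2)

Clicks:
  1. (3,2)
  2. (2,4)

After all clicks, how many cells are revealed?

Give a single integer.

Click 1 (3,2) count=0: revealed 17 new [(1,1) (1,2) (1,3) (2,1) (2,2) (2,3) (3,0) (3,1) (3,2) (3,3) (4,0) (4,1) (4,2) (4,3) (5,0) (5,1) (5,2)] -> total=17
Click 2 (2,4) count=2: revealed 1 new [(2,4)] -> total=18

Answer: 18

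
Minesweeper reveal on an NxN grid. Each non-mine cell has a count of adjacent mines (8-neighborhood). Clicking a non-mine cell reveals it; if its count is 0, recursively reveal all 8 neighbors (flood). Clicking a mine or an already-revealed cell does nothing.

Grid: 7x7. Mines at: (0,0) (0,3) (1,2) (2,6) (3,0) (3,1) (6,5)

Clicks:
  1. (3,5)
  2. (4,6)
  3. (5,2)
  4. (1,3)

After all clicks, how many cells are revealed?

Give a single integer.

Answer: 31

Derivation:
Click 1 (3,5) count=1: revealed 1 new [(3,5)] -> total=1
Click 2 (4,6) count=0: revealed 30 new [(1,3) (1,4) (1,5) (2,2) (2,3) (2,4) (2,5) (3,2) (3,3) (3,4) (3,6) (4,0) (4,1) (4,2) (4,3) (4,4) (4,5) (4,6) (5,0) (5,1) (5,2) (5,3) (5,4) (5,5) (5,6) (6,0) (6,1) (6,2) (6,3) (6,4)] -> total=31
Click 3 (5,2) count=0: revealed 0 new [(none)] -> total=31
Click 4 (1,3) count=2: revealed 0 new [(none)] -> total=31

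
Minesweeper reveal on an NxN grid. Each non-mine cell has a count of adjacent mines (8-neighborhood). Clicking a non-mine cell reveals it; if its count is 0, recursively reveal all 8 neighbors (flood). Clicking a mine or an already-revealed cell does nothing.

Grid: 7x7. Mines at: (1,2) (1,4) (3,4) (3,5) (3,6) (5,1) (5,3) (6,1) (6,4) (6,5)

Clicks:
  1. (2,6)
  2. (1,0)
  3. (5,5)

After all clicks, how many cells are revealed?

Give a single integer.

Answer: 18

Derivation:
Click 1 (2,6) count=2: revealed 1 new [(2,6)] -> total=1
Click 2 (1,0) count=0: revealed 16 new [(0,0) (0,1) (1,0) (1,1) (2,0) (2,1) (2,2) (2,3) (3,0) (3,1) (3,2) (3,3) (4,0) (4,1) (4,2) (4,3)] -> total=17
Click 3 (5,5) count=2: revealed 1 new [(5,5)] -> total=18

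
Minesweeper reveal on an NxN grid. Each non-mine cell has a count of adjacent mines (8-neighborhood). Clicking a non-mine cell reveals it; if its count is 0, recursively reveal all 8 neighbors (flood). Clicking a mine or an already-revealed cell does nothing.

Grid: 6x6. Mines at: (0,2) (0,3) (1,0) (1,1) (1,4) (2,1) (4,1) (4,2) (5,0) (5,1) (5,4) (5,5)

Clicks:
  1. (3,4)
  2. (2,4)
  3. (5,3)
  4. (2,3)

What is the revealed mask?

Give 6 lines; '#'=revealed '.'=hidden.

Answer: ......
......
...###
...###
...###
...#..

Derivation:
Click 1 (3,4) count=0: revealed 9 new [(2,3) (2,4) (2,5) (3,3) (3,4) (3,5) (4,3) (4,4) (4,5)] -> total=9
Click 2 (2,4) count=1: revealed 0 new [(none)] -> total=9
Click 3 (5,3) count=2: revealed 1 new [(5,3)] -> total=10
Click 4 (2,3) count=1: revealed 0 new [(none)] -> total=10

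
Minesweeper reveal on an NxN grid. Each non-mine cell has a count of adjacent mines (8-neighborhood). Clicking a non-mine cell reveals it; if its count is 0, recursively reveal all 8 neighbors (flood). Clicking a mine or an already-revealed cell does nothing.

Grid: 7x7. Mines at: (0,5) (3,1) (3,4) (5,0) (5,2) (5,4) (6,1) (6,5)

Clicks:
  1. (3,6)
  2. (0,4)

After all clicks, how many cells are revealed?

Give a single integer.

Click 1 (3,6) count=0: revealed 10 new [(1,5) (1,6) (2,5) (2,6) (3,5) (3,6) (4,5) (4,6) (5,5) (5,6)] -> total=10
Click 2 (0,4) count=1: revealed 1 new [(0,4)] -> total=11

Answer: 11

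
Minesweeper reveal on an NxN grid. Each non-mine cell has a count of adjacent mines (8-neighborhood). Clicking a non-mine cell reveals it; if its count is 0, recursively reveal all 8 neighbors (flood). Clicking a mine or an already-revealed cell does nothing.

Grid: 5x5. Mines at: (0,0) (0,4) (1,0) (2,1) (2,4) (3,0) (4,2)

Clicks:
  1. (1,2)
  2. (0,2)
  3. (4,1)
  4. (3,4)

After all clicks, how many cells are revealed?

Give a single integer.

Click 1 (1,2) count=1: revealed 1 new [(1,2)] -> total=1
Click 2 (0,2) count=0: revealed 5 new [(0,1) (0,2) (0,3) (1,1) (1,3)] -> total=6
Click 3 (4,1) count=2: revealed 1 new [(4,1)] -> total=7
Click 4 (3,4) count=1: revealed 1 new [(3,4)] -> total=8

Answer: 8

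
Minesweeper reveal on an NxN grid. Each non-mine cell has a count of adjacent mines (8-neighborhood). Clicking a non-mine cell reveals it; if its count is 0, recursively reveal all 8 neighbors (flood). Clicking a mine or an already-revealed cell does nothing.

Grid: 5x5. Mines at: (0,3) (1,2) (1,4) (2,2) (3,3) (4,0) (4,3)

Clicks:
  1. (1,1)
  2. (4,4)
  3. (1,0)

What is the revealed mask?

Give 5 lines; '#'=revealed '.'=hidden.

Click 1 (1,1) count=2: revealed 1 new [(1,1)] -> total=1
Click 2 (4,4) count=2: revealed 1 new [(4,4)] -> total=2
Click 3 (1,0) count=0: revealed 7 new [(0,0) (0,1) (1,0) (2,0) (2,1) (3,0) (3,1)] -> total=9

Answer: ##...
##...
##...
##...
....#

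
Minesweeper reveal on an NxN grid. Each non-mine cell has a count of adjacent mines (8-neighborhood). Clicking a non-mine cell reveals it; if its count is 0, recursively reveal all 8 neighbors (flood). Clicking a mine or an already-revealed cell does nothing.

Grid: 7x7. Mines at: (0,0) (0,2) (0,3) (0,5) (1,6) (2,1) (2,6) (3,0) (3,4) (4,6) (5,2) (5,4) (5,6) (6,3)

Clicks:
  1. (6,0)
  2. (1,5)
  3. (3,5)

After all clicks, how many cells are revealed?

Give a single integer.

Click 1 (6,0) count=0: revealed 6 new [(4,0) (4,1) (5,0) (5,1) (6,0) (6,1)] -> total=6
Click 2 (1,5) count=3: revealed 1 new [(1,5)] -> total=7
Click 3 (3,5) count=3: revealed 1 new [(3,5)] -> total=8

Answer: 8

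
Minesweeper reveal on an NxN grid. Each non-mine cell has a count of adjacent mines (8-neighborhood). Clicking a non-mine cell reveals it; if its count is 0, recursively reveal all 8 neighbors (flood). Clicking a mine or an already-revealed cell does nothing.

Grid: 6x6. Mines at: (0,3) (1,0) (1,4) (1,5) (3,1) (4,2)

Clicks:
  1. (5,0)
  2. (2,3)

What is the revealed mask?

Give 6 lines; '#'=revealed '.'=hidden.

Click 1 (5,0) count=0: revealed 4 new [(4,0) (4,1) (5,0) (5,1)] -> total=4
Click 2 (2,3) count=1: revealed 1 new [(2,3)] -> total=5

Answer: ......
......
...#..
......
##....
##....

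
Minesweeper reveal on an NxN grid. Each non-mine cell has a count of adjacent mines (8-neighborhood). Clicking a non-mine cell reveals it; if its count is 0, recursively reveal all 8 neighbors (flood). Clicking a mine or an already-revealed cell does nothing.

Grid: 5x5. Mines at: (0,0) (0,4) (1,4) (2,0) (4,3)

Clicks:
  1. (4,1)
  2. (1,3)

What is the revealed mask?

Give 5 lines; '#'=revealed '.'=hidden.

Click 1 (4,1) count=0: revealed 6 new [(3,0) (3,1) (3,2) (4,0) (4,1) (4,2)] -> total=6
Click 2 (1,3) count=2: revealed 1 new [(1,3)] -> total=7

Answer: .....
...#.
.....
###..
###..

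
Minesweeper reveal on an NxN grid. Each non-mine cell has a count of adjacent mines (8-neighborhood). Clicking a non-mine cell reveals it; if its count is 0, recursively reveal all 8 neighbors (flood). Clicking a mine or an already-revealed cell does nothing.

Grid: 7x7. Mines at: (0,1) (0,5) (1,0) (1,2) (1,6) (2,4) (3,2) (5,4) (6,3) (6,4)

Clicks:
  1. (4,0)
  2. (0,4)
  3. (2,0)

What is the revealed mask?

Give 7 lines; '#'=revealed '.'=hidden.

Answer: ....#..
.......
##.....
##.....
###....
###....
###....

Derivation:
Click 1 (4,0) count=0: revealed 13 new [(2,0) (2,1) (3,0) (3,1) (4,0) (4,1) (4,2) (5,0) (5,1) (5,2) (6,0) (6,1) (6,2)] -> total=13
Click 2 (0,4) count=1: revealed 1 new [(0,4)] -> total=14
Click 3 (2,0) count=1: revealed 0 new [(none)] -> total=14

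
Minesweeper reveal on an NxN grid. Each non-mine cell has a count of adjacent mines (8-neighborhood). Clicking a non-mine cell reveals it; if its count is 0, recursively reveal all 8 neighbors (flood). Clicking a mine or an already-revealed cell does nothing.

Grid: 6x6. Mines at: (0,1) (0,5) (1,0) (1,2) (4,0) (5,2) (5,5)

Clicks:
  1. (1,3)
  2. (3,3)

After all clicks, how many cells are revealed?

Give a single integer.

Answer: 18

Derivation:
Click 1 (1,3) count=1: revealed 1 new [(1,3)] -> total=1
Click 2 (3,3) count=0: revealed 17 new [(1,4) (1,5) (2,1) (2,2) (2,3) (2,4) (2,5) (3,1) (3,2) (3,3) (3,4) (3,5) (4,1) (4,2) (4,3) (4,4) (4,5)] -> total=18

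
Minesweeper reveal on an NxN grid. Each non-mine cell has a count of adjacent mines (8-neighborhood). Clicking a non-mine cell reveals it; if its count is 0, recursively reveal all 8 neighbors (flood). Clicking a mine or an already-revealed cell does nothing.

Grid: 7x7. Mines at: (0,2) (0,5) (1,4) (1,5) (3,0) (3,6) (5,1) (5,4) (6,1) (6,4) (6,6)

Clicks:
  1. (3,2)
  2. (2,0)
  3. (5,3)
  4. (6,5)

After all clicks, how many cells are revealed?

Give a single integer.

Answer: 21

Derivation:
Click 1 (3,2) count=0: revealed 18 new [(1,1) (1,2) (1,3) (2,1) (2,2) (2,3) (2,4) (2,5) (3,1) (3,2) (3,3) (3,4) (3,5) (4,1) (4,2) (4,3) (4,4) (4,5)] -> total=18
Click 2 (2,0) count=1: revealed 1 new [(2,0)] -> total=19
Click 3 (5,3) count=2: revealed 1 new [(5,3)] -> total=20
Click 4 (6,5) count=3: revealed 1 new [(6,5)] -> total=21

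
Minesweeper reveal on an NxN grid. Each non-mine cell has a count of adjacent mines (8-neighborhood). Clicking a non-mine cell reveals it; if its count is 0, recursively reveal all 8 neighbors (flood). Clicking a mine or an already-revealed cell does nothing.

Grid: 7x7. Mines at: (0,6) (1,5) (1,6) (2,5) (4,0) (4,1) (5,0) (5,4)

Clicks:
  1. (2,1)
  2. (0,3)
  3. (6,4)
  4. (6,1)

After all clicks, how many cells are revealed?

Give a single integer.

Answer: 25

Derivation:
Click 1 (2,1) count=0: revealed 23 new [(0,0) (0,1) (0,2) (0,3) (0,4) (1,0) (1,1) (1,2) (1,3) (1,4) (2,0) (2,1) (2,2) (2,3) (2,4) (3,0) (3,1) (3,2) (3,3) (3,4) (4,2) (4,3) (4,4)] -> total=23
Click 2 (0,3) count=0: revealed 0 new [(none)] -> total=23
Click 3 (6,4) count=1: revealed 1 new [(6,4)] -> total=24
Click 4 (6,1) count=1: revealed 1 new [(6,1)] -> total=25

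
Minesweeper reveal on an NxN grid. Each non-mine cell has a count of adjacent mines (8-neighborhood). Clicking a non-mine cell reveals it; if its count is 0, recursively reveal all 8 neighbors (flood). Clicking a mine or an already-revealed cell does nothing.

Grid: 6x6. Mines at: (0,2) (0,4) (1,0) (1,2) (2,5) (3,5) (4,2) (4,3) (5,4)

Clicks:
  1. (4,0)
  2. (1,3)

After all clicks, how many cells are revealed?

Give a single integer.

Click 1 (4,0) count=0: revealed 8 new [(2,0) (2,1) (3,0) (3,1) (4,0) (4,1) (5,0) (5,1)] -> total=8
Click 2 (1,3) count=3: revealed 1 new [(1,3)] -> total=9

Answer: 9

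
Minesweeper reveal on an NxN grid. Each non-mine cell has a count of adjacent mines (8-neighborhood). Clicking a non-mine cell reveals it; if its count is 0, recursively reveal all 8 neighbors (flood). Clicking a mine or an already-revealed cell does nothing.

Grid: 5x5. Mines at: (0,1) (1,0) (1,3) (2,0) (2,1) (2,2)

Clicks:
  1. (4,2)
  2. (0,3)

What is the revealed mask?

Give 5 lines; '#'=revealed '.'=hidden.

Answer: ...#.
.....
...##
#####
#####

Derivation:
Click 1 (4,2) count=0: revealed 12 new [(2,3) (2,4) (3,0) (3,1) (3,2) (3,3) (3,4) (4,0) (4,1) (4,2) (4,3) (4,4)] -> total=12
Click 2 (0,3) count=1: revealed 1 new [(0,3)] -> total=13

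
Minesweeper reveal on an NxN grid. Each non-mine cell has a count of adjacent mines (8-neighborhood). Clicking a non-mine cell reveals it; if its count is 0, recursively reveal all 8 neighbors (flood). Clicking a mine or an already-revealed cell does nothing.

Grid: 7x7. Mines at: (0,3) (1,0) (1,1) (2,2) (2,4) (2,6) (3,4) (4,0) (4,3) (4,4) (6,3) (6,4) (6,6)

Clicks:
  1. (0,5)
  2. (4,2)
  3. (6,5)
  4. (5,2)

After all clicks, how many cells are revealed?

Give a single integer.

Answer: 9

Derivation:
Click 1 (0,5) count=0: revealed 6 new [(0,4) (0,5) (0,6) (1,4) (1,5) (1,6)] -> total=6
Click 2 (4,2) count=1: revealed 1 new [(4,2)] -> total=7
Click 3 (6,5) count=2: revealed 1 new [(6,5)] -> total=8
Click 4 (5,2) count=2: revealed 1 new [(5,2)] -> total=9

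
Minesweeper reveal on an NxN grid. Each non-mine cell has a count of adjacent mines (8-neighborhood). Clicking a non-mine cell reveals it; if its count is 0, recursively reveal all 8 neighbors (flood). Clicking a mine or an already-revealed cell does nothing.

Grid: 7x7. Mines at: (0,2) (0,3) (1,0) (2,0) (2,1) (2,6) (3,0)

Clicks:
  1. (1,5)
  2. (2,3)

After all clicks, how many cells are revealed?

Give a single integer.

Answer: 35

Derivation:
Click 1 (1,5) count=1: revealed 1 new [(1,5)] -> total=1
Click 2 (2,3) count=0: revealed 34 new [(1,2) (1,3) (1,4) (2,2) (2,3) (2,4) (2,5) (3,1) (3,2) (3,3) (3,4) (3,5) (3,6) (4,0) (4,1) (4,2) (4,3) (4,4) (4,5) (4,6) (5,0) (5,1) (5,2) (5,3) (5,4) (5,5) (5,6) (6,0) (6,1) (6,2) (6,3) (6,4) (6,5) (6,6)] -> total=35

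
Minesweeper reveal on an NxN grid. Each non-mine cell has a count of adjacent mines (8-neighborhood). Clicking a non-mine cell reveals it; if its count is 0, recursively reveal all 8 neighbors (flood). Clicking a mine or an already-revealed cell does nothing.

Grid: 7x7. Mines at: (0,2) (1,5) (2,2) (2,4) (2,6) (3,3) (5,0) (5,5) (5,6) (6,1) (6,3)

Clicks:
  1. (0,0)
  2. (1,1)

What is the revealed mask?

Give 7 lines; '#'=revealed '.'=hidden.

Click 1 (0,0) count=0: revealed 10 new [(0,0) (0,1) (1,0) (1,1) (2,0) (2,1) (3,0) (3,1) (4,0) (4,1)] -> total=10
Click 2 (1,1) count=2: revealed 0 new [(none)] -> total=10

Answer: ##.....
##.....
##.....
##.....
##.....
.......
.......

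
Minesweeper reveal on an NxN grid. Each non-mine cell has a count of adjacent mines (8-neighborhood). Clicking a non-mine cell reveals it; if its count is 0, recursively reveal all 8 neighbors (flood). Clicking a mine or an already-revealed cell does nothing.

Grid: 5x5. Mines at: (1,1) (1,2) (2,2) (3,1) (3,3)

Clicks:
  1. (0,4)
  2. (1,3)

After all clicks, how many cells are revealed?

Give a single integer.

Answer: 6

Derivation:
Click 1 (0,4) count=0: revealed 6 new [(0,3) (0,4) (1,3) (1,4) (2,3) (2,4)] -> total=6
Click 2 (1,3) count=2: revealed 0 new [(none)] -> total=6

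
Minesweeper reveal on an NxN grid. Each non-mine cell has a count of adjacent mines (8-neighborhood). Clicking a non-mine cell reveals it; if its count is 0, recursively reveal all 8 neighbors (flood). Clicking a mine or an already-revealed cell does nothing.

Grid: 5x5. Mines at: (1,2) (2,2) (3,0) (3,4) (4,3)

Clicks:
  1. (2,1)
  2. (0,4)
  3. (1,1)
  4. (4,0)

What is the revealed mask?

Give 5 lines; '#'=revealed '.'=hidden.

Answer: ...##
.#.##
.#.##
.....
#....

Derivation:
Click 1 (2,1) count=3: revealed 1 new [(2,1)] -> total=1
Click 2 (0,4) count=0: revealed 6 new [(0,3) (0,4) (1,3) (1,4) (2,3) (2,4)] -> total=7
Click 3 (1,1) count=2: revealed 1 new [(1,1)] -> total=8
Click 4 (4,0) count=1: revealed 1 new [(4,0)] -> total=9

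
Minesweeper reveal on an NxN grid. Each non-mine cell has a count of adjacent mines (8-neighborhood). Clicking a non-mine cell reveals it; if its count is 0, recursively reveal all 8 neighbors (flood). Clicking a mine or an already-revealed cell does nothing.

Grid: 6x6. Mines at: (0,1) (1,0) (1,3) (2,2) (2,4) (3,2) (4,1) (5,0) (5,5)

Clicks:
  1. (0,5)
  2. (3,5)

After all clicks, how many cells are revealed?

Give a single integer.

Click 1 (0,5) count=0: revealed 4 new [(0,4) (0,5) (1,4) (1,5)] -> total=4
Click 2 (3,5) count=1: revealed 1 new [(3,5)] -> total=5

Answer: 5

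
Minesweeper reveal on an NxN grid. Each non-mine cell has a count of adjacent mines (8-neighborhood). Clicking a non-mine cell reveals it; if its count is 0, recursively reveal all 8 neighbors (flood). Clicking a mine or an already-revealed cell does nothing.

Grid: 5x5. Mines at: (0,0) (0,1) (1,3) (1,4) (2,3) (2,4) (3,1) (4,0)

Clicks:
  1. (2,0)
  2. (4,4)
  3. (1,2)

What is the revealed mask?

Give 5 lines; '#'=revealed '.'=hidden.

Answer: .....
..#..
#....
..###
..###

Derivation:
Click 1 (2,0) count=1: revealed 1 new [(2,0)] -> total=1
Click 2 (4,4) count=0: revealed 6 new [(3,2) (3,3) (3,4) (4,2) (4,3) (4,4)] -> total=7
Click 3 (1,2) count=3: revealed 1 new [(1,2)] -> total=8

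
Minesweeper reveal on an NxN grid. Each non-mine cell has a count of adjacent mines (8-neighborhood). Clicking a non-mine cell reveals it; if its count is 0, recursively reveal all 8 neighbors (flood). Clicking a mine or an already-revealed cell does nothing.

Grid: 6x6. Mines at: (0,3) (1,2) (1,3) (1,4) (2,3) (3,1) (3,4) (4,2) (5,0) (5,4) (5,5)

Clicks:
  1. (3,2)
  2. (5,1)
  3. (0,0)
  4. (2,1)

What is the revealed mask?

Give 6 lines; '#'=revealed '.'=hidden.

Answer: ##....
##....
##....
..#...
......
.#....

Derivation:
Click 1 (3,2) count=3: revealed 1 new [(3,2)] -> total=1
Click 2 (5,1) count=2: revealed 1 new [(5,1)] -> total=2
Click 3 (0,0) count=0: revealed 6 new [(0,0) (0,1) (1,0) (1,1) (2,0) (2,1)] -> total=8
Click 4 (2,1) count=2: revealed 0 new [(none)] -> total=8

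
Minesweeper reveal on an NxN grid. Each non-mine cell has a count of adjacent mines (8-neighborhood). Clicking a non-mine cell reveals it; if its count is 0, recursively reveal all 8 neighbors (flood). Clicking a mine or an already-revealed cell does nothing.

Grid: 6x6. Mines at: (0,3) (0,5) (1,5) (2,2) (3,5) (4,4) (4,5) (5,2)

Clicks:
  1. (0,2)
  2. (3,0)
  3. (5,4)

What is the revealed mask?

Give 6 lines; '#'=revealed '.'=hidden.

Click 1 (0,2) count=1: revealed 1 new [(0,2)] -> total=1
Click 2 (3,0) count=0: revealed 13 new [(0,0) (0,1) (1,0) (1,1) (1,2) (2,0) (2,1) (3,0) (3,1) (4,0) (4,1) (5,0) (5,1)] -> total=14
Click 3 (5,4) count=2: revealed 1 new [(5,4)] -> total=15

Answer: ###...
###...
##....
##....
##....
##..#.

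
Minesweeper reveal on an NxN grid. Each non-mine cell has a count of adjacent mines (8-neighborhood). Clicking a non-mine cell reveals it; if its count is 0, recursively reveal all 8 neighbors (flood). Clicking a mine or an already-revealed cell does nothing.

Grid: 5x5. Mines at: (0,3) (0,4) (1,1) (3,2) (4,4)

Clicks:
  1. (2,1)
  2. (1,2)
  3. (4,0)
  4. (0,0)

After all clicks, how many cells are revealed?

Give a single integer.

Answer: 8

Derivation:
Click 1 (2,1) count=2: revealed 1 new [(2,1)] -> total=1
Click 2 (1,2) count=2: revealed 1 new [(1,2)] -> total=2
Click 3 (4,0) count=0: revealed 5 new [(2,0) (3,0) (3,1) (4,0) (4,1)] -> total=7
Click 4 (0,0) count=1: revealed 1 new [(0,0)] -> total=8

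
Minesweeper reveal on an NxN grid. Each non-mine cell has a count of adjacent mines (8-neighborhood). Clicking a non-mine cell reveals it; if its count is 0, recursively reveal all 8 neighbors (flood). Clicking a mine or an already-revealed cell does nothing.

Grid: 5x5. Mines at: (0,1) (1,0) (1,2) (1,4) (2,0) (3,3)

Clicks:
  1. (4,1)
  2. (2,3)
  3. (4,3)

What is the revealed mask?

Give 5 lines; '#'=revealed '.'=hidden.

Answer: .....
.....
...#.
###..
####.

Derivation:
Click 1 (4,1) count=0: revealed 6 new [(3,0) (3,1) (3,2) (4,0) (4,1) (4,2)] -> total=6
Click 2 (2,3) count=3: revealed 1 new [(2,3)] -> total=7
Click 3 (4,3) count=1: revealed 1 new [(4,3)] -> total=8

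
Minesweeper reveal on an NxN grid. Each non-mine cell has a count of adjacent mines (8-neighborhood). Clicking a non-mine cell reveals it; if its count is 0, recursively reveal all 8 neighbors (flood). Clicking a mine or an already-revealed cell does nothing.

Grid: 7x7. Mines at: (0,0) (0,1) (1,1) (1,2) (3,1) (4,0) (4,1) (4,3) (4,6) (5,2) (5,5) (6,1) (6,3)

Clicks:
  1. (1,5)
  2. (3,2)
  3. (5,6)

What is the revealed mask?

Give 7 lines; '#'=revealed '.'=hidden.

Answer: ...####
...####
...####
..#####
.......
......#
.......

Derivation:
Click 1 (1,5) count=0: revealed 16 new [(0,3) (0,4) (0,5) (0,6) (1,3) (1,4) (1,5) (1,6) (2,3) (2,4) (2,5) (2,6) (3,3) (3,4) (3,5) (3,6)] -> total=16
Click 2 (3,2) count=3: revealed 1 new [(3,2)] -> total=17
Click 3 (5,6) count=2: revealed 1 new [(5,6)] -> total=18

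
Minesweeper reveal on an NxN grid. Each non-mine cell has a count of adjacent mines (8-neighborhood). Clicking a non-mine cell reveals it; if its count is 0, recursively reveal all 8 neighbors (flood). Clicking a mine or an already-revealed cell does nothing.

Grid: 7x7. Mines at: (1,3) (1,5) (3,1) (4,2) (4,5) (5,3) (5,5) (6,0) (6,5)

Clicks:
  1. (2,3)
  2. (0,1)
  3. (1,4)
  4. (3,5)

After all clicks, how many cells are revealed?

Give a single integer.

Click 1 (2,3) count=1: revealed 1 new [(2,3)] -> total=1
Click 2 (0,1) count=0: revealed 9 new [(0,0) (0,1) (0,2) (1,0) (1,1) (1,2) (2,0) (2,1) (2,2)] -> total=10
Click 3 (1,4) count=2: revealed 1 new [(1,4)] -> total=11
Click 4 (3,5) count=1: revealed 1 new [(3,5)] -> total=12

Answer: 12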